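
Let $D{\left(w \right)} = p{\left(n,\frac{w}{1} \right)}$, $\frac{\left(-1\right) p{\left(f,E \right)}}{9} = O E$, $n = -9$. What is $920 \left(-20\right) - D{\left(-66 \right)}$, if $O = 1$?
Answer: $-18994$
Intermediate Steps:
$p{\left(f,E \right)} = - 9 E$ ($p{\left(f,E \right)} = - 9 \cdot 1 E = - 9 E$)
$D{\left(w \right)} = - 9 w$ ($D{\left(w \right)} = - 9 \frac{w}{1} = - 9 w 1 = - 9 w$)
$920 \left(-20\right) - D{\left(-66 \right)} = 920 \left(-20\right) - \left(-9\right) \left(-66\right) = -18400 - 594 = -18994$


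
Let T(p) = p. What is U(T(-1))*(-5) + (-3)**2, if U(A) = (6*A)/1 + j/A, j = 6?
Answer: 69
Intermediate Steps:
U(A) = 6*A + 6/A (U(A) = (6*A)/1 + 6/A = (6*A)*1 + 6/A = 6*A + 6/A)
U(T(-1))*(-5) + (-3)**2 = (6*(-1) + 6/(-1))*(-5) + (-3)**2 = (-6 + 6*(-1))*(-5) + 9 = (-6 - 6)*(-5) + 9 = -12*(-5) + 9 = 60 + 9 = 69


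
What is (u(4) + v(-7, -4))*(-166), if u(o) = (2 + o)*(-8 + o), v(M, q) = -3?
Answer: 4482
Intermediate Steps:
u(o) = (-8 + o)*(2 + o)
(u(4) + v(-7, -4))*(-166) = ((-16 + 4² - 6*4) - 3)*(-166) = ((-16 + 16 - 24) - 3)*(-166) = (-24 - 3)*(-166) = -27*(-166) = 4482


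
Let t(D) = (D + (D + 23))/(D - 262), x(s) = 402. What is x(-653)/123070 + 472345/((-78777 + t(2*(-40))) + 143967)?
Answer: 9944967673167/1371930024595 ≈ 7.2489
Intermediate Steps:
t(D) = (23 + 2*D)/(-262 + D) (t(D) = (D + (23 + D))/(-262 + D) = (23 + 2*D)/(-262 + D))
x(-653)/123070 + 472345/((-78777 + t(2*(-40))) + 143967) = 402/123070 + 472345/((-78777 + (23 + 2*(2*(-40)))/(-262 + 2*(-40))) + 143967) = 402*(1/123070) + 472345/((-78777 + (23 + 2*(-80))/(-262 - 80)) + 143967) = 201/61535 + 472345/((-78777 + (23 - 160)/(-342)) + 143967) = 201/61535 + 472345/((-78777 - 1/342*(-137)) + 143967) = 201/61535 + 472345/((-78777 + 137/342) + 143967) = 201/61535 + 472345/(-26941597/342 + 143967) = 201/61535 + 472345/(22295117/342) = 201/61535 + 472345*(342/22295117) = 201/61535 + 161541990/22295117 = 9944967673167/1371930024595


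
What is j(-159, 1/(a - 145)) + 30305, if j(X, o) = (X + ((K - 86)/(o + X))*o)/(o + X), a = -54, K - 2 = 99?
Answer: 30342857031557/1001216164 ≈ 30306.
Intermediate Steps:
K = 101 (K = 2 + 99 = 101)
j(X, o) = (X + 15*o/(X + o))/(X + o) (j(X, o) = (X + ((101 - 86)/(o + X))*o)/(o + X) = (X + (15/(X + o))*o)/(X + o) = (X + 15*o/(X + o))/(X + o))
j(-159, 1/(a - 145)) + 30305 = ((-159)**2 + 15/(-54 - 145) - 159/(-54 - 145))/(-159 + 1/(-54 - 145))**2 + 30305 = (25281 + 15/(-199) - 159/(-199))/(-159 + 1/(-199))**2 + 30305 = (25281 + 15*(-1/199) - 159*(-1/199))/(-159 - 1/199)**2 + 30305 = (25281 - 15/199 + 159/199)/(-31642/199)**2 + 30305 = (39601/1001216164)*(5031063/199) + 30305 = 1001181537/1001216164 + 30305 = 30342857031557/1001216164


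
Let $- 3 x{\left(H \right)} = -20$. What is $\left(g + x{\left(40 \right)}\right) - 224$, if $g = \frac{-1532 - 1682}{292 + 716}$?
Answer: $- \frac{111143}{504} \approx -220.52$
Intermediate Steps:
$x{\left(H \right)} = \frac{20}{3}$ ($x{\left(H \right)} = \left(- \frac{1}{3}\right) \left(-20\right) = \frac{20}{3}$)
$g = - \frac{1607}{504}$ ($g = - \frac{3214}{1008} = \left(-3214\right) \frac{1}{1008} = - \frac{1607}{504} \approx -3.1885$)
$\left(g + x{\left(40 \right)}\right) - 224 = \left(- \frac{1607}{504} + \frac{20}{3}\right) - 224 = \frac{1753}{504} - 224 = - \frac{111143}{504}$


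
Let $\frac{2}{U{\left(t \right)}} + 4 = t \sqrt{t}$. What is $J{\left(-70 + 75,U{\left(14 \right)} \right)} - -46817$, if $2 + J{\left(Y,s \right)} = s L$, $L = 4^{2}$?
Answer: $\frac{15963931}{341} + \frac{56 \sqrt{14}}{341} \approx 46816.0$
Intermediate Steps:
$U{\left(t \right)} = \frac{2}{-4 + t^{\frac{3}{2}}}$ ($U{\left(t \right)} = \frac{2}{-4 + t \sqrt{t}} = \frac{2}{-4 + t^{\frac{3}{2}}}$)
$L = 16$
$J{\left(Y,s \right)} = -2 + 16 s$ ($J{\left(Y,s \right)} = -2 + s 16 = -2 + 16 s$)
$J{\left(-70 + 75,U{\left(14 \right)} \right)} - -46817 = \left(-2 + 16 \frac{2}{-4 + 14^{\frac{3}{2}}}\right) - -46817 = \left(-2 + 16 \frac{2}{-4 + 14 \sqrt{14}}\right) + 46817 = \left(-2 + \frac{32}{-4 + 14 \sqrt{14}}\right) + 46817 = 46815 + \frac{32}{-4 + 14 \sqrt{14}}$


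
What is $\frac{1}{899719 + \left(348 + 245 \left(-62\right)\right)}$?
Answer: $\frac{1}{884877} \approx 1.1301 \cdot 10^{-6}$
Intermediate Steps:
$\frac{1}{899719 + \left(348 + 245 \left(-62\right)\right)} = \frac{1}{899719 + \left(348 - 15190\right)} = \frac{1}{899719 - 14842} = \frac{1}{884877}$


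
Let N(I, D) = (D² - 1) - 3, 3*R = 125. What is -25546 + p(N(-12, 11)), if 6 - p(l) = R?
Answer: -76745/3 ≈ -25582.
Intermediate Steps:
R = 125/3 (R = (⅓)*125 = 125/3 ≈ 41.667)
N(I, D) = -4 + D² (N(I, D) = (-1 + D²) - 3 = -4 + D²)
p(l) = -107/3 (p(l) = 6 - 1*125/3 = 6 - 125/3 = -107/3)
-25546 + p(N(-12, 11)) = -25546 - 107/3 = -76745/3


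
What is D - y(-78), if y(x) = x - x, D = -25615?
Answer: -25615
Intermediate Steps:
y(x) = 0
D - y(-78) = -25615 - 1*0 = -25615 + 0 = -25615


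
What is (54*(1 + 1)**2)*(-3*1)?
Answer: -648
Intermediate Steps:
(54*(1 + 1)**2)*(-3*1) = (54*2**2)*(-3) = (54*4)*(-3) = 216*(-3) = -648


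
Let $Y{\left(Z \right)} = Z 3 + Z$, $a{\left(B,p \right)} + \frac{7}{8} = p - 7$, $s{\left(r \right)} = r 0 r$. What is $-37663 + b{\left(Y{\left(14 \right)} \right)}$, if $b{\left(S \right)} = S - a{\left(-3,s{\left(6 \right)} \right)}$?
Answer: $- \frac{300793}{8} \approx -37599.0$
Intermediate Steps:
$s{\left(r \right)} = 0$ ($s{\left(r \right)} = 0 r = 0$)
$a{\left(B,p \right)} = - \frac{63}{8} + p$ ($a{\left(B,p \right)} = - \frac{7}{8} + \left(p - 7\right) = - \frac{7}{8} + \left(-7 + p\right) = - \frac{63}{8} + p$)
$Y{\left(Z \right)} = 4 Z$ ($Y{\left(Z \right)} = 3 Z + Z = 4 Z$)
$b{\left(S \right)} = \frac{63}{8} + S$ ($b{\left(S \right)} = S - \left(- \frac{63}{8} + 0\right) = S - - \frac{63}{8} = S + \frac{63}{8} = \frac{63}{8} + S$)
$-37663 + b{\left(Y{\left(14 \right)} \right)} = -37663 + \left(\frac{63}{8} + 4 \cdot 14\right) = -37663 + \left(\frac{63}{8} + 56\right) = -37663 + \frac{511}{8} = - \frac{300793}{8}$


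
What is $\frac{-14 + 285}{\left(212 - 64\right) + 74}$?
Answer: $\frac{271}{222} \approx 1.2207$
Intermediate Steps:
$\frac{-14 + 285}{\left(212 - 64\right) + 74} = \frac{271}{148 + 74} = \frac{271}{222}$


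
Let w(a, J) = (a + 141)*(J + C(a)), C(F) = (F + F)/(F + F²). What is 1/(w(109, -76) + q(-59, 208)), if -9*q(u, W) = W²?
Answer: -99/2356454 ≈ -4.2012e-5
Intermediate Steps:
q(u, W) = -W²/9
C(F) = 2*F/(F + F²) (C(F) = (2*F)/(F + F²) = 2*F/(F + F²))
w(a, J) = (141 + a)*(J + 2/(1 + a)) (w(a, J) = (a + 141)*(J + 2/(1 + a)) = (141 + a)*(J + 2/(1 + a)))
1/(w(109, -76) + q(-59, 208)) = 1/((282 + 2*109 - 76*(1 + 109)*(141 + 109))/(1 + 109) - ⅑*208²) = 1/((282 + 218 - 76*110*250)/110 - ⅑*43264) = 1/((282 + 218 - 2090000)/110 - 43264/9) = 1/((1/110)*(-2089500) - 43264/9) = 1/(-208950/11 - 43264/9) = 1/(-2356454/99) = -99/2356454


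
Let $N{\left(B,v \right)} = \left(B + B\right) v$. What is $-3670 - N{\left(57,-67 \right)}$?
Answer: $3968$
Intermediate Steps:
$N{\left(B,v \right)} = 2 B v$
$-3670 - N{\left(57,-67 \right)} = -3670 - 2 \cdot 57 \left(-67\right) = -3670 - -7638 = -3670 + 7638 = 3968$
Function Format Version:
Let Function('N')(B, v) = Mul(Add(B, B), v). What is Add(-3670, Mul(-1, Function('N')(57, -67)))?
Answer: 3968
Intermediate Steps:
Function('N')(B, v) = Mul(2, B, v) (Function('N')(B, v) = Mul(Mul(2, B), v) = Mul(2, B, v))
Add(-3670, Mul(-1, Function('N')(57, -67))) = Add(-3670, Mul(-1, Mul(2, 57, -67))) = Add(-3670, Mul(-1, -7638)) = Add(-3670, 7638) = 3968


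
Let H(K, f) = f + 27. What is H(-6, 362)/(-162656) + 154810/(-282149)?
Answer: -87510489/158800096 ≈ -0.55107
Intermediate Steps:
H(K, f) = 27 + f
H(-6, 362)/(-162656) + 154810/(-282149) = (27 + 362)/(-162656) + 154810/(-282149) = 389*(-1/162656) + 154810*(-1/282149) = -389/162656 - 154810/282149 = -87510489/158800096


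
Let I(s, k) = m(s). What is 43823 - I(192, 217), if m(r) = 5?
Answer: 43818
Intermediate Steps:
I(s, k) = 5
43823 - I(192, 217) = 43823 - 1*5 = 43823 - 5 = 43818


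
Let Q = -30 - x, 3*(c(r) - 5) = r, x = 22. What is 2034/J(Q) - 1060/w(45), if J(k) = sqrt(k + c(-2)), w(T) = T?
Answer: -212/9 - 2034*I*sqrt(429)/143 ≈ -23.556 - 294.61*I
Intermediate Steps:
c(r) = 5 + r/3
Q = -52 (Q = -30 - 1*22 = -30 - 22 = -52)
J(k) = sqrt(13/3 + k) (J(k) = sqrt(k + (5 + (1/3)*(-2))) = sqrt(k + (5 - 2/3)) = sqrt(k + 13/3) = sqrt(13/3 + k))
2034/J(Q) - 1060/w(45) = 2034/((sqrt(39 + 9*(-52))/3)) - 1060/45 = 2034/((sqrt(39 - 468)/3)) - 1060*1/45 = 2034/((sqrt(-429)/3)) - 212/9 = 2034/(((I*sqrt(429))/3)) - 212/9 = 2034/((I*sqrt(429)/3)) - 212/9 = 2034*(-I*sqrt(429)/143) - 212/9 = -2034*I*sqrt(429)/143 - 212/9 = -212/9 - 2034*I*sqrt(429)/143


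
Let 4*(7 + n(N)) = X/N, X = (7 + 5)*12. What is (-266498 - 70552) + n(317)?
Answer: -106847033/317 ≈ -3.3706e+5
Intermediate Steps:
X = 144 (X = 12*12 = 144)
n(N) = -7 + 36/N (n(N) = -7 + (144/N)/4 = -7 + 36/N)
(-266498 - 70552) + n(317) = (-266498 - 70552) + (-7 + 36/317) = -337050 + (-7 + 36*(1/317)) = -337050 + (-7 + 36/317) = -337050 - 2183/317 = -106847033/317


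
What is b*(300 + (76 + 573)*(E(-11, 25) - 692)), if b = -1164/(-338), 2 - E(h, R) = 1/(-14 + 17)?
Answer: -260576726/169 ≈ -1.5419e+6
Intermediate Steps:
E(h, R) = 5/3 (E(h, R) = 2 - 1/(-14 + 17) = 2 - 1/3 = 2 - 1*⅓ = 2 - ⅓ = 5/3)
b = 582/169 (b = -1164*(-1/338) = 582/169 ≈ 3.4438)
b*(300 + (76 + 573)*(E(-11, 25) - 692)) = 582*(300 + (76 + 573)*(5/3 - 692))/169 = 582*(300 + 649*(-2071/3))/169 = 582*(300 - 1344079/3)/169 = (582/169)*(-1343179/3) = -260576726/169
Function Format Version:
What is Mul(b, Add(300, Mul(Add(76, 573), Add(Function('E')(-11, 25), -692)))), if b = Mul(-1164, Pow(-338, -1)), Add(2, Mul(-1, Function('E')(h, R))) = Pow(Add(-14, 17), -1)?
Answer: Rational(-260576726, 169) ≈ -1.5419e+6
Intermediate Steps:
Function('E')(h, R) = Rational(5, 3) (Function('E')(h, R) = Add(2, Mul(-1, Pow(Add(-14, 17), -1))) = Add(2, Mul(-1, Pow(3, -1))) = Add(2, Mul(-1, Rational(1, 3))) = Add(2, Rational(-1, 3)) = Rational(5, 3))
b = Rational(582, 169) (b = Mul(-1164, Rational(-1, 338)) = Rational(582, 169) ≈ 3.4438)
Mul(b, Add(300, Mul(Add(76, 573), Add(Function('E')(-11, 25), -692)))) = Mul(Rational(582, 169), Add(300, Mul(Add(76, 573), Add(Rational(5, 3), -692)))) = Mul(Rational(582, 169), Add(300, Mul(649, Rational(-2071, 3)))) = Mul(Rational(582, 169), Add(300, Rational(-1344079, 3))) = Mul(Rational(582, 169), Rational(-1343179, 3)) = Rational(-260576726, 169)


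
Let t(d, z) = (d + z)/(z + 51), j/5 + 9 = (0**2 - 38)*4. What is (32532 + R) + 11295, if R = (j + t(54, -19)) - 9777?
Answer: 1063875/32 ≈ 33246.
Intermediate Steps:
j = -805 (j = -45 + 5*((0**2 - 38)*4) = -45 + 5*((0 - 38)*4) = -45 + 5*(-38*4) = -45 + 5*(-152) = -45 - 760 = -805)
t(d, z) = (d + z)/(51 + z)
R = -338589/32 (R = (-805 + (54 - 19)/(51 - 19)) - 9777 = (-805 + 35/32) - 9777 = -25725/32 - 9777 = -338589/32 ≈ -10581.)
(32532 + R) + 11295 = (32532 - 338589/32) + 11295 = 702435/32 + 11295 = 1063875/32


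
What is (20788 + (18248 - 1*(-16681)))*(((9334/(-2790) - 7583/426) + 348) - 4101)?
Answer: -41655175800143/198090 ≈ -2.1028e+8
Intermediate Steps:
(20788 + (18248 - 1*(-16681)))*(((9334/(-2790) - 7583/426) + 348) - 4101) = (20788 + (18248 + 16681))*(((9334*(-1/2790) - 7583*1/426) + 348) - 4101) = (20788 + 34929)*(((-4667/1395 - 7583/426) + 348) - 4101) = 55717*((-4188809/198090 + 348) - 4101) = 55717*(64746511/198090 - 4101) = 55717*(-747620579/198090) = -41655175800143/198090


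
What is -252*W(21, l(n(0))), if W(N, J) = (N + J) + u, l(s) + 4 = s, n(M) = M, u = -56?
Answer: 9828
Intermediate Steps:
l(s) = -4 + s
W(N, J) = -56 + J + N (W(N, J) = (N + J) - 56 = (J + N) - 56 = -56 + J + N)
-252*W(21, l(n(0))) = -252*(-56 + (-4 + 0) + 21) = -252*(-56 - 4 + 21) = -252*(-39) = 9828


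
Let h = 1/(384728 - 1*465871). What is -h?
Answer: 1/81143 ≈ 1.2324e-5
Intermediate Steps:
h = -1/81143 (h = 1/(384728 - 465871) = 1/(-81143) = -1/81143 ≈ -1.2324e-5)
-h = -1*(-1/81143) = 1/81143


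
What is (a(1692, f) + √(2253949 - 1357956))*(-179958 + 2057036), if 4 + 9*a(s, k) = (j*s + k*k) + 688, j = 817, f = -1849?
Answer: 9013445117222/9 + 1877078*√895993 ≈ 1.0033e+12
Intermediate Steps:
a(s, k) = 76 + k²/9 + 817*s/9 (a(s, k) = -4/9 + ((817*s + k*k) + 688)/9 = -4/9 + ((817*s + k²) + 688)/9 = -4/9 + ((k² + 817*s) + 688)/9 = -4/9 + (688 + k² + 817*s)/9 = -4/9 + (688/9 + k²/9 + 817*s/9) = 76 + k²/9 + 817*s/9)
(a(1692, f) + √(2253949 - 1357956))*(-179958 + 2057036) = ((76 + (⅑)*(-1849)² + (817/9)*1692) + √(2253949 - 1357956))*(-179958 + 2057036) = ((76 + (⅑)*3418801 + 153596) + √895993)*1877078 = ((76 + 3418801/9 + 153596) + √895993)*1877078 = (4801849/9 + √895993)*1877078 = 9013445117222/9 + 1877078*√895993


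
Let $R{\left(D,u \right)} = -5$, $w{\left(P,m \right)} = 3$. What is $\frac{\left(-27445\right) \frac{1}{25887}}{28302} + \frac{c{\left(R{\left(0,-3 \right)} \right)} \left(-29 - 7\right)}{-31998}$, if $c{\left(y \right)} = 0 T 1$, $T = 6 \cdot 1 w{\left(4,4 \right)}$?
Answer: $- \frac{27445}{732653874} \approx -3.746 \cdot 10^{-5}$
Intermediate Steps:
$T = 18$ ($T = 6 \cdot 1 \cdot 3 = 6 \cdot 3 = 18$)
$c{\left(y \right)} = 0$ ($c{\left(y \right)} = 0 \cdot 18 \cdot 1 = 0 \cdot 1 = 0$)
$\frac{\left(-27445\right) \frac{1}{25887}}{28302} + \frac{c{\left(R{\left(0,-3 \right)} \right)} \left(-29 - 7\right)}{-31998} = \frac{\left(-27445\right) \frac{1}{25887}}{28302} + \frac{0 \left(-29 - 7\right)}{-31998} = \left(-27445\right) \frac{1}{25887} \cdot \frac{1}{28302} + 0 \left(-36\right) \left(- \frac{1}{31998}\right) = \left(- \frac{27445}{25887}\right) \frac{1}{28302} + 0 \left(- \frac{1}{31998}\right) = - \frac{27445}{732653874} + 0 = - \frac{27445}{732653874}$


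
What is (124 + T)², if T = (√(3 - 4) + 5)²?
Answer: 21804 + 2960*I ≈ 21804.0 + 2960.0*I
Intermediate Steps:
T = (5 + I)² (T = (√(-1) + 5)² = (I + 5)² = (5 + I)² ≈ 24.0 + 10.0*I)
(124 + T)² = (124 + (5 + I)²)²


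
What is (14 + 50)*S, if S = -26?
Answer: -1664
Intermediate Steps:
(14 + 50)*S = (14 + 50)*(-26) = 64*(-26) = -1664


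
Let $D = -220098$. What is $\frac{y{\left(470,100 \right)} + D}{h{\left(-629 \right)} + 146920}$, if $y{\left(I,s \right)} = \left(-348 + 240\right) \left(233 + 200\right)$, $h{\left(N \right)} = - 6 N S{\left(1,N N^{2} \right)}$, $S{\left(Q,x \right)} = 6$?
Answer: $- \frac{133431}{84782} \approx -1.5738$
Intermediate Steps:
$h{\left(N \right)} = - 36 N$ ($h{\left(N \right)} = - 6 N 6 = - 36 N$)
$y{\left(I,s \right)} = -46764$ ($y{\left(I,s \right)} = \left(-108\right) 433 = -46764$)
$\frac{y{\left(470,100 \right)} + D}{h{\left(-629 \right)} + 146920} = \frac{-46764 - 220098}{\left(-36\right) \left(-629\right) + 146920} = - \frac{266862}{22644 + 146920} = - \frac{266862}{169564} = \left(-266862\right) \frac{1}{169564} = - \frac{133431}{84782}$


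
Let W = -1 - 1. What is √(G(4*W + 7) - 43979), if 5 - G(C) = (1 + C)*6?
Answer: 3*I*√4886 ≈ 209.7*I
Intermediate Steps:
W = -2
G(C) = -1 - 6*C (G(C) = 5 - (1 + C)*6 = 5 - (6 + 6*C) = 5 + (-6 - 6*C) = -1 - 6*C)
√(G(4*W + 7) - 43979) = √((-1 - 6*(4*(-2) + 7)) - 43979) = √((-1 - 6*(-8 + 7)) - 43979) = √((-1 - 6*(-1)) - 43979) = √((-1 + 6) - 43979) = √(5 - 43979) = √(-43974) = 3*I*√4886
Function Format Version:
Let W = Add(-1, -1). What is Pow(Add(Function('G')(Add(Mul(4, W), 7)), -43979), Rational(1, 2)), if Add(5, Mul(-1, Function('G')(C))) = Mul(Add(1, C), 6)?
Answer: Mul(3, I, Pow(4886, Rational(1, 2))) ≈ Mul(209.70, I)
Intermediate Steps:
W = -2
Function('G')(C) = Add(-1, Mul(-6, C)) (Function('G')(C) = Add(5, Mul(-1, Mul(Add(1, C), 6))) = Add(5, Mul(-1, Add(6, Mul(6, C)))) = Add(5, Add(-6, Mul(-6, C))) = Add(-1, Mul(-6, C)))
Pow(Add(Function('G')(Add(Mul(4, W), 7)), -43979), Rational(1, 2)) = Pow(Add(Add(-1, Mul(-6, Add(Mul(4, -2), 7))), -43979), Rational(1, 2)) = Pow(Add(Add(-1, Mul(-6, Add(-8, 7))), -43979), Rational(1, 2)) = Pow(Add(Add(-1, Mul(-6, -1)), -43979), Rational(1, 2)) = Pow(Add(Add(-1, 6), -43979), Rational(1, 2)) = Pow(Add(5, -43979), Rational(1, 2)) = Pow(-43974, Rational(1, 2)) = Mul(3, I, Pow(4886, Rational(1, 2)))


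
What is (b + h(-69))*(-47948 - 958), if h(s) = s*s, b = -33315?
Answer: 1396461924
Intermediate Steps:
h(s) = s²
(b + h(-69))*(-47948 - 958) = (-33315 + (-69)²)*(-47948 - 958) = (-33315 + 4761)*(-48906) = -28554*(-48906) = 1396461924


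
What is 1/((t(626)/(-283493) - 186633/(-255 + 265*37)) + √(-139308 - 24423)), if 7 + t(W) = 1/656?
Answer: -15410744743999149728632400/129414183042919230746609816449 - 788567928584727118240000*I*√163731/129414183042919230746609816449 ≈ -0.00011908 - 0.0024656*I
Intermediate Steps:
t(W) = -4591/656 (t(W) = -7 + 1/656 = -4591/656)
1/((t(626)/(-283493) - 186633/(-255 + 265*37)) + √(-139308 - 24423)) = 1/((-4591/656/(-283493) - 186633/(-255 + 265*37)) + √(-139308 - 24423)) = 1/((-4591/656*(-1/283493) - 186633/(-255 + 9805)) + √(-163731)) = 1/((4591/185971408 - 186633/9550) + I*√163731) = 1/(-17354178972607/888013473200 + I*√163731)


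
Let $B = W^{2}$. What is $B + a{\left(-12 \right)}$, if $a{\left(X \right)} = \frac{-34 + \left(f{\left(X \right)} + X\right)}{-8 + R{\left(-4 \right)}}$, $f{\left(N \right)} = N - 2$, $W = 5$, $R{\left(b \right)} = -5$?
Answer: $\frac{385}{13} \approx 29.615$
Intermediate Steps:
$f{\left(N \right)} = -2 + N$
$a{\left(X \right)} = \frac{36}{13} - \frac{2 X}{13}$ ($a{\left(X \right)} = \frac{-34 + \left(\left(-2 + X\right) + X\right)}{-8 - 5} = \frac{-34 + \left(-2 + 2 X\right)}{-13} = \left(-36 + 2 X\right) \left(- \frac{1}{13}\right) = \frac{36}{13} - \frac{2 X}{13}$)
$B = 25$ ($B = 5^{2} = 25$)
$B + a{\left(-12 \right)} = 25 + \left(\frac{36}{13} - - \frac{24}{13}\right) = 25 + \left(\frac{36}{13} + \frac{24}{13}\right) = 25 + \frac{60}{13} = \frac{385}{13}$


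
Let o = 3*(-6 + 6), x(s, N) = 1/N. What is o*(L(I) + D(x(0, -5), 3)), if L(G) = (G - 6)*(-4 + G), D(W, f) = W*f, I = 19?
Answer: 0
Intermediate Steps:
L(G) = (-6 + G)*(-4 + G)
o = 0 (o = 3*0 = 0)
o*(L(I) + D(x(0, -5), 3)) = 0*((24 + 19² - 10*19) + 3/(-5)) = 0*((24 + 361 - 190) - ⅕*3) = 0*(195 - ⅗) = 0*(972/5) = 0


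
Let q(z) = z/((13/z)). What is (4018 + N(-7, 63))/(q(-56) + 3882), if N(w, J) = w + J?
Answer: 26481/26801 ≈ 0.98806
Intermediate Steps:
q(z) = z²/13 (q(z) = z*(z/13) = z²/13)
N(w, J) = J + w
(4018 + N(-7, 63))/(q(-56) + 3882) = (4018 + (63 - 7))/((1/13)*(-56)² + 3882) = (4018 + 56)/((1/13)*3136 + 3882) = 4074/(3136/13 + 3882) = 4074/(53602/13) = 4074*(13/53602) = 26481/26801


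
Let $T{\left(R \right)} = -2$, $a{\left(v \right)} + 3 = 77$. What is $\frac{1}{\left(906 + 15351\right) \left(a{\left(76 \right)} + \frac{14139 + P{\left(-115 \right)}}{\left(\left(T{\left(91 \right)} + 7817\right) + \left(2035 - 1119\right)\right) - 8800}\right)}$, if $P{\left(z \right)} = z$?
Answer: $- \frac{23}{48326642} \approx -4.7593 \cdot 10^{-7}$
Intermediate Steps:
$a{\left(v \right)} = 74$ ($a{\left(v \right)} = -3 + 77 = 74$)
$\frac{1}{\left(906 + 15351\right) \left(a{\left(76 \right)} + \frac{14139 + P{\left(-115 \right)}}{\left(\left(T{\left(91 \right)} + 7817\right) + \left(2035 - 1119\right)\right) - 8800}\right)} = \frac{1}{\left(906 + 15351\right) \left(74 + \frac{14139 - 115}{\left(\left(-2 + 7817\right) + \left(2035 - 1119\right)\right) - 8800}\right)} = \frac{1}{16257 \left(74 + \frac{14024}{\left(7815 + \left(2035 - 1119\right)\right) - 8800}\right)} = \frac{1}{16257 \left(74 + \frac{14024}{\left(7815 + 916\right) - 8800}\right)} = \frac{1}{16257 \left(74 + \frac{14024}{8731 - 8800}\right)} = \frac{1}{16257 \left(74 + \frac{14024}{-69}\right)} = \frac{1}{16257 \left(74 + 14024 \left(- \frac{1}{69}\right)\right)} = \frac{1}{16257 \left(74 - \frac{14024}{69}\right)} = \frac{1}{16257 \left(- \frac{8918}{69}\right)} = \frac{1}{- \frac{48326642}{23}} = - \frac{23}{48326642}$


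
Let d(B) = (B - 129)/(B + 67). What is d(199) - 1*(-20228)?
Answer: 384337/19 ≈ 20228.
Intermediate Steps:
d(B) = (-129 + B)/(67 + B)
d(199) - 1*(-20228) = (-129 + 199)/(67 + 199) - 1*(-20228) = 70/266 + 20228 = (1/266)*70 + 20228 = 5/19 + 20228 = 384337/19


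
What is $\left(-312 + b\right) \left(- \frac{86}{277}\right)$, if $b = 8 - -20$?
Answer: $\frac{24424}{277} \approx 88.173$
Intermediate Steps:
$b = 28$ ($b = 8 + 20 = 28$)
$\left(-312 + b\right) \left(- \frac{86}{277}\right) = \left(-312 + 28\right) \left(- \frac{86}{277}\right) = - 284 \left(\left(-86\right) \frac{1}{277}\right) = \left(-284\right) \left(- \frac{86}{277}\right) = \frac{24424}{277}$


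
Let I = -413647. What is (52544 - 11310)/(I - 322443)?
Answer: -20617/368045 ≈ -0.056018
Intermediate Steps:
(52544 - 11310)/(I - 322443) = (52544 - 11310)/(-413647 - 322443) = 41234/(-736090) = 41234*(-1/736090) = -20617/368045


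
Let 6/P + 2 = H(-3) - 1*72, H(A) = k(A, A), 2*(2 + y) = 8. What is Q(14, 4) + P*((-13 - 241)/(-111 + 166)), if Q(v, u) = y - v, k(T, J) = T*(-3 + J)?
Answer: -8859/770 ≈ -11.505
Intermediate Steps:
y = 2 (y = -2 + (½)*8 = -2 + 4 = 2)
H(A) = A*(-3 + A)
Q(v, u) = 2 - v
P = -3/28 (P = 6/(-2 + (-3*(-3 - 3) - 1*72)) = 6/(-2 + (-3*(-6) - 72)) = 6/(-2 + (18 - 72)) = 6/(-2 - 54) = 6/(-56) = 6*(-1/56) = -3/28 ≈ -0.10714)
Q(14, 4) + P*((-13 - 241)/(-111 + 166)) = (2 - 1*14) - 3*(-13 - 241)/(28*(-111 + 166)) = (2 - 14) - (-381)/(14*55) = -12 - (-381)/(14*55) = -12 - 3/28*(-254/55) = -12 + 381/770 = -8859/770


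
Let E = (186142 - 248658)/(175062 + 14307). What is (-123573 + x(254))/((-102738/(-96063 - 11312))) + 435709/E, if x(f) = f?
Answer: -4652343748415399/3211384404 ≈ -1.4487e+6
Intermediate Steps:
E = -62516/189369 ≈ -0.33013
(-123573 + x(254))/((-102738/(-96063 - 11312))) + 435709/E = (-123573 + 254)/((-102738/(-96063 - 11312))) + 435709/(-62516/189369) = -123319/((-102738/(-107375))) + 435709*(-189369/62516) = -123319/((-102738*(-1/107375))) - 82509777621/62516 = -123319/102738/107375 - 82509777621/62516 = -123319*107375/102738 - 82509777621/62516 = -13241377625/102738 - 82509777621/62516 = -4652343748415399/3211384404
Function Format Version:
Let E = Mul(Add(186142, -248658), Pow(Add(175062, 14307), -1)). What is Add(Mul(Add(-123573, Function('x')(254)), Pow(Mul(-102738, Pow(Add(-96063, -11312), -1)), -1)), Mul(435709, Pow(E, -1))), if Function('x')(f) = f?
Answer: Rational(-4652343748415399, 3211384404) ≈ -1.4487e+6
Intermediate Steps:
E = Rational(-62516, 189369) (E = Mul(-62516, Pow(189369, -1)) = Mul(-62516, Rational(1, 189369)) = Rational(-62516, 189369) ≈ -0.33013)
Add(Mul(Add(-123573, Function('x')(254)), Pow(Mul(-102738, Pow(Add(-96063, -11312), -1)), -1)), Mul(435709, Pow(E, -1))) = Add(Mul(Add(-123573, 254), Pow(Mul(-102738, Pow(Add(-96063, -11312), -1)), -1)), Mul(435709, Pow(Rational(-62516, 189369), -1))) = Add(Mul(-123319, Pow(Mul(-102738, Pow(-107375, -1)), -1)), Mul(435709, Rational(-189369, 62516))) = Add(Mul(-123319, Pow(Mul(-102738, Rational(-1, 107375)), -1)), Rational(-82509777621, 62516)) = Add(Mul(-123319, Pow(Rational(102738, 107375), -1)), Rational(-82509777621, 62516)) = Add(Mul(-123319, Rational(107375, 102738)), Rational(-82509777621, 62516)) = Add(Rational(-13241377625, 102738), Rational(-82509777621, 62516)) = Rational(-4652343748415399, 3211384404)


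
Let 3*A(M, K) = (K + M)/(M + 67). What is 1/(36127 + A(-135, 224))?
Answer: 204/7369819 ≈ 2.7680e-5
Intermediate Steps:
A(M, K) = (K + M)/(3*(67 + M)) (A(M, K) = ((K + M)/(M + 67))/3 = ((K + M)/(67 + M))/3 = (K + M)/(3*(67 + M)))
1/(36127 + A(-135, 224)) = 1/(36127 + (224 - 135)/(3*(67 - 135))) = 1/(36127 + (1/3)*89/(-68)) = 1/(36127 + (1/3)*(-1/68)*89) = 1/(36127 - 89/204) = 1/(7369819/204) = 204/7369819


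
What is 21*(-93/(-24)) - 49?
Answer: 259/8 ≈ 32.375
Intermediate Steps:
21*(-93/(-24)) - 49 = 21*(-93*(-1/24)) - 49 = 21*(31/8) - 49 = 651/8 - 49 = 259/8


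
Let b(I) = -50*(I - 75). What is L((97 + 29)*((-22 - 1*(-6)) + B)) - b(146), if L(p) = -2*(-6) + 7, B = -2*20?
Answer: 3569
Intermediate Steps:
b(I) = 3750 - 50*I (b(I) = -50*(-75 + I) = 3750 - 50*I)
B = -40
L(p) = 19 (L(p) = 12 + 7 = 19)
L((97 + 29)*((-22 - 1*(-6)) + B)) - b(146) = 19 - (3750 - 50*146) = 19 - (3750 - 7300) = 19 - 1*(-3550) = 19 + 3550 = 3569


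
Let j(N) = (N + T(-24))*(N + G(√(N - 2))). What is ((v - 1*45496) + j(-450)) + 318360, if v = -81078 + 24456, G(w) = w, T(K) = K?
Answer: 429542 - 948*I*√113 ≈ 4.2954e+5 - 10077.0*I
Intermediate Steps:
j(N) = (-24 + N)*(N + √(-2 + N)) (j(N) = (N - 24)*(N + √(N - 2)) = (-24 + N)*(N + √(-2 + N)))
v = -56622
((v - 1*45496) + j(-450)) + 318360 = ((-56622 - 1*45496) + ((-450)² - 24*(-450) - 24*√(-2 - 450) - 450*√(-2 - 450))) + 318360 = ((-56622 - 45496) + (202500 + 10800 - 48*I*√113 - 900*I*√113)) + 318360 = (-102118 + (202500 + 10800 - 48*I*√113 - 900*I*√113)) + 318360 = (-102118 + (213300 - 948*I*√113)) + 318360 = (111182 - 948*I*√113) + 318360 = 429542 - 948*I*√113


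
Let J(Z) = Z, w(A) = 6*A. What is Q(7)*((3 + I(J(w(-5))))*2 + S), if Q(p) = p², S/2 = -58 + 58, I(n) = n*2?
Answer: -5586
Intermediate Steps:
I(n) = 2*n
S = 0 (S = 2*(-58 + 58) = 2*0 = 0)
Q(7)*((3 + I(J(w(-5))))*2 + S) = 7²*((3 + 2*(6*(-5)))*2 + 0) = 49*((3 + 2*(-30))*2 + 0) = 49*((3 - 60)*2 + 0) = 49*(-57*2 + 0) = 49*(-114 + 0) = 49*(-114) = -5586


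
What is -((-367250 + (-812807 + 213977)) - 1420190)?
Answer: 2386270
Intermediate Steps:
-((-367250 + (-812807 + 213977)) - 1420190) = -((-367250 - 598830) - 1420190) = -(-966080 - 1420190) = -1*(-2386270) = 2386270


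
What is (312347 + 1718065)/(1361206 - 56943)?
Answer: 2030412/1304263 ≈ 1.5568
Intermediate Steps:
(312347 + 1718065)/(1361206 - 56943) = 2030412/1304263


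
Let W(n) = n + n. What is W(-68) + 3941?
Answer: 3805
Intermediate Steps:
W(n) = 2*n
W(-68) + 3941 = 2*(-68) + 3941 = -136 + 3941 = 3805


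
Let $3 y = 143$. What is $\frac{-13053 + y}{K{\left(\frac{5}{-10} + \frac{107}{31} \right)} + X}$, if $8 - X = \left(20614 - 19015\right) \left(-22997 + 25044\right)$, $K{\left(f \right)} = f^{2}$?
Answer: $\frac{149977504}{37745807673} \approx 0.0039734$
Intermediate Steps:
$y = \frac{143}{3}$ ($y = \frac{1}{3} \cdot 143 = \frac{143}{3} \approx 47.667$)
$X = -3273145$ ($X = 8 - \left(20614 - 19015\right) \left(-22997 + 25044\right) = 8 - 1599 \cdot 2047 = 8 - 3273153 = -3273145$)
$\frac{-13053 + y}{K{\left(\frac{5}{-10} + \frac{107}{31} \right)} + X} = \frac{-13053 + \frac{143}{3}}{\left(\frac{5}{-10} + \frac{107}{31}\right)^{2} - 3273145} = - \frac{39016}{3 \left(\left(5 \left(- \frac{1}{10}\right) + 107 \cdot \frac{1}{31}\right)^{2} - 3273145\right)} = - \frac{39016}{3 \left(\left(- \frac{1}{2} + \frac{107}{31}\right)^{2} - 3273145\right)} = - \frac{39016}{3 \left(\left(\frac{183}{62}\right)^{2} - 3273145\right)} = - \frac{39016}{3 \left(\frac{33489}{3844} - 3273145\right)} = - \frac{39016}{3 \left(- \frac{12581935891}{3844}\right)} = \left(- \frac{39016}{3}\right) \left(- \frac{3844}{12581935891}\right) = \frac{149977504}{37745807673}$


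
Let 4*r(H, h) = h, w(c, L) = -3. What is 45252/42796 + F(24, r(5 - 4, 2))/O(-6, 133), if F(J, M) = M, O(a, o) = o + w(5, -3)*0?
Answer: 3019957/2845934 ≈ 1.0611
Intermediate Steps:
r(H, h) = h/4
O(a, o) = o (O(a, o) = o - 3*0 = o + 0 = o)
45252/42796 + F(24, r(5 - 4, 2))/O(-6, 133) = 45252/42796 + ((1/4)*2)/133 = 45252*(1/42796) + (1/2)*(1/133) = 11313/10699 + 1/266 = 3019957/2845934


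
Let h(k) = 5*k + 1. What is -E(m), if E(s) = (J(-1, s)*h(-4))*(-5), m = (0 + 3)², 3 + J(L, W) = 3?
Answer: 0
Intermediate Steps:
J(L, W) = 0 (J(L, W) = -3 + 3 = 0)
h(k) = 1 + 5*k
m = 9 (m = 3² = 9)
E(s) = 0 (E(s) = (0*(1 + 5*(-4)))*(-5) = (0*(1 - 20))*(-5) = (0*(-19))*(-5) = 0*(-5) = 0)
-E(m) = -1*0 = 0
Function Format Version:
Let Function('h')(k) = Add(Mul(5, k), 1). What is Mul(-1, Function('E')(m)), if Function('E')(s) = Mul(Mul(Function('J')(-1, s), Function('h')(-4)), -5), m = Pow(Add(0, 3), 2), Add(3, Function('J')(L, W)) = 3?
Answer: 0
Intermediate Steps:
Function('J')(L, W) = 0 (Function('J')(L, W) = Add(-3, 3) = 0)
Function('h')(k) = Add(1, Mul(5, k))
m = 9 (m = Pow(3, 2) = 9)
Function('E')(s) = 0 (Function('E')(s) = Mul(Mul(0, Add(1, Mul(5, -4))), -5) = Mul(Mul(0, Add(1, -20)), -5) = Mul(Mul(0, -19), -5) = Mul(0, -5) = 0)
Mul(-1, Function('E')(m)) = Mul(-1, 0) = 0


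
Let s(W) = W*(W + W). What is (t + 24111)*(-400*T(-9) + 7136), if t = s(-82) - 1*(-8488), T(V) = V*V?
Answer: -1163331408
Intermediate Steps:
s(W) = 2*W² (s(W) = W*(2*W) = 2*W²)
T(V) = V²
t = 21936 (t = 2*(-82)² - 1*(-8488) = 2*6724 + 8488 = 13448 + 8488 = 21936)
(t + 24111)*(-400*T(-9) + 7136) = (21936 + 24111)*(-400*(-9)² + 7136) = 46047*(-400*81 + 7136) = 46047*(-32400 + 7136) = 46047*(-25264) = -1163331408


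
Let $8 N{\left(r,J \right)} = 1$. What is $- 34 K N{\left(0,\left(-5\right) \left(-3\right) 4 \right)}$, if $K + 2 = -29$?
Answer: $\frac{527}{4} \approx 131.75$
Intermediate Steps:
$N{\left(r,J \right)} = \frac{1}{8}$ ($N{\left(r,J \right)} = \frac{1}{8} \cdot 1 = \frac{1}{8}$)
$K = -31$ ($K = -2 - 29 = -31$)
$- 34 K N{\left(0,\left(-5\right) \left(-3\right) 4 \right)} = \left(-34\right) \left(-31\right) \frac{1}{8} = 1054 \cdot \frac{1}{8} = \frac{527}{4}$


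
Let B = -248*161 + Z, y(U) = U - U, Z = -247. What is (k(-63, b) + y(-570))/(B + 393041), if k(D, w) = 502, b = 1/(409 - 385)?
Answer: 251/176433 ≈ 0.0014226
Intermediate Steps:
b = 1/24 ≈ 0.041667
y(U) = 0
B = -40175 (B = -248*161 - 247 = -39928 - 247 = -40175)
(k(-63, b) + y(-570))/(B + 393041) = (502 + 0)/(-40175 + 393041) = 502/352866 = 502*(1/352866) = 251/176433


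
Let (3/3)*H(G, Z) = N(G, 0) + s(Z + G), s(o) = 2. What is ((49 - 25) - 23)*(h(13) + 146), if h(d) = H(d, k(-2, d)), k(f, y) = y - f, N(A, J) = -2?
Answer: 146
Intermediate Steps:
H(G, Z) = 0 (H(G, Z) = -2 + 2 = 0)
h(d) = 0
((49 - 25) - 23)*(h(13) + 146) = ((49 - 25) - 23)*(0 + 146) = (24 - 23)*146 = 1*146 = 146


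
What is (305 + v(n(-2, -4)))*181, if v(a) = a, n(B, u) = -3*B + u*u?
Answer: 59187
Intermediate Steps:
n(B, u) = u² - 3*B (n(B, u) = -3*B + u² = u² - 3*B)
(305 + v(n(-2, -4)))*181 = (305 + ((-4)² - 3*(-2)))*181 = (305 + (16 + 6))*181 = (305 + 22)*181 = 327*181 = 59187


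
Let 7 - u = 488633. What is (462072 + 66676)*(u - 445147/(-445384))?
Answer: -28767295971887319/111346 ≈ -2.5836e+11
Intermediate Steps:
u = -488626 (u = 7 - 1*488633 = 7 - 488633 = -488626)
(462072 + 66676)*(u - 445147/(-445384)) = (462072 + 66676)*(-488626 - 445147/(-445384)) = 528748*(-488626 - 445147*(-1/445384)) = 528748*(-488626 + 445147/445384) = 528748*(-217625757237/445384) = -28767295971887319/111346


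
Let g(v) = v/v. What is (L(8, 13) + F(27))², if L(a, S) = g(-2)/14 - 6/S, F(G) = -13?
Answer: 5938969/33124 ≈ 179.29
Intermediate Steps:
g(v) = 1
L(a, S) = 1/14 - 6/S
(L(8, 13) + F(27))² = ((1/14)*(-84 + 13)/13 - 13)² = ((1/14)*(1/13)*(-71) - 13)² = (-71/182 - 13)² = (-2437/182)² = 5938969/33124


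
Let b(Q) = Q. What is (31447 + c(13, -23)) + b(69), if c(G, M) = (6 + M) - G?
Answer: 31486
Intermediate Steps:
c(G, M) = 6 + M - G
(31447 + c(13, -23)) + b(69) = (31447 + (6 - 23 - 1*13)) + 69 = (31447 + (6 - 23 - 13)) + 69 = (31447 - 30) + 69 = 31417 + 69 = 31486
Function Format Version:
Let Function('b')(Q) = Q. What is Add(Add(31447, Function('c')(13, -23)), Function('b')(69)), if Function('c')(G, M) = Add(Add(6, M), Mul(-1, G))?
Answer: 31486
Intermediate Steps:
Function('c')(G, M) = Add(6, M, Mul(-1, G))
Add(Add(31447, Function('c')(13, -23)), Function('b')(69)) = Add(Add(31447, Add(6, -23, Mul(-1, 13))), 69) = Add(Add(31447, Add(6, -23, -13)), 69) = Add(Add(31447, -30), 69) = Add(31417, 69) = 31486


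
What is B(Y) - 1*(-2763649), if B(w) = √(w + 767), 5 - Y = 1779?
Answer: 2763649 + I*√1007 ≈ 2.7636e+6 + 31.733*I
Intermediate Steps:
Y = -1774 (Y = 5 - 1*1779 = 5 - 1779 = -1774)
B(w) = √(767 + w)
B(Y) - 1*(-2763649) = √(767 - 1774) - 1*(-2763649) = √(-1007) + 2763649 = I*√1007 + 2763649 = 2763649 + I*√1007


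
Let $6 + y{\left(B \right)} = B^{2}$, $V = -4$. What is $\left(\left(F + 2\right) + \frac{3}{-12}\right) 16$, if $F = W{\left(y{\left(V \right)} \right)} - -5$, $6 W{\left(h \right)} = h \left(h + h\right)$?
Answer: $\frac{1924}{3} \approx 641.33$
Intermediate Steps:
$y{\left(B \right)} = -6 + B^{2}$
$W{\left(h \right)} = \frac{h^{2}}{3}$ ($W{\left(h \right)} = \frac{h \left(h + h\right)}{6} = \frac{h 2 h}{6} = \frac{2 h^{2}}{6} = \frac{h^{2}}{3}$)
$F = \frac{115}{3}$ ($F = \frac{\left(-6 + \left(-4\right)^{2}\right)^{2}}{3} - -5 = \frac{\left(-6 + 16\right)^{2}}{3} + 5 = \frac{10^{2}}{3} + 5 = \frac{1}{3} \cdot 100 + 5 = \frac{100}{3} + 5 = \frac{115}{3} \approx 38.333$)
$\left(\left(F + 2\right) + \frac{3}{-12}\right) 16 = \left(\left(\frac{115}{3} + 2\right) + \frac{3}{-12}\right) 16 = \left(\frac{121}{3} + 3 \left(- \frac{1}{12}\right)\right) 16 = \left(\frac{121}{3} - \frac{1}{4}\right) 16 = \frac{481}{12} \cdot 16 = \frac{1924}{3}$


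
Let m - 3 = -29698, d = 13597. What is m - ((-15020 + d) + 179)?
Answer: -28451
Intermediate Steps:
m = -29695 (m = 3 - 29698 = -29695)
m - ((-15020 + d) + 179) = -29695 - ((-15020 + 13597) + 179) = -29695 - (-1423 + 179) = -29695 - 1*(-1244) = -29695 + 1244 = -28451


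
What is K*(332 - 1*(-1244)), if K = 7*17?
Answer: 187544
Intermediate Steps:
K = 119
K*(332 - 1*(-1244)) = 119*(332 - 1*(-1244)) = 119*(332 + 1244) = 119*1576 = 187544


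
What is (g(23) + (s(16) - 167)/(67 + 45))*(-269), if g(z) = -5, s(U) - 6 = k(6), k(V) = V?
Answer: 192335/112 ≈ 1717.3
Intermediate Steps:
s(U) = 12 (s(U) = 6 + 6 = 12)
(g(23) + (s(16) - 167)/(67 + 45))*(-269) = (-5 + (12 - 167)/(67 + 45))*(-269) = (-5 - 155/112)*(-269) = -715/112*(-269) = 192335/112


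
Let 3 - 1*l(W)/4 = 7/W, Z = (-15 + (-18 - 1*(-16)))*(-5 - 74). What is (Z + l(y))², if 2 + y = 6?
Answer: 1817104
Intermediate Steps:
Z = 1343 (Z = (-15 + (-18 + 16))*(-79) = (-15 - 2)*(-79) = -17*(-79) = 1343)
y = 4 (y = -2 + 6 = 4)
l(W) = 12 - 28/W
(Z + l(y))² = (1343 + (12 - 28/4))² = (1343 + (12 - 28*¼))² = (1343 + (12 - 7))² = (1343 + 5)² = 1348² = 1817104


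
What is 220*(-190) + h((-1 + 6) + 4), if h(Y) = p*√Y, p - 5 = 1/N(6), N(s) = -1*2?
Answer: -83573/2 ≈ -41787.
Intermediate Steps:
N(s) = -2
p = 9/2 (p = 5 + 1/(-2) = 5 - ½ = 9/2 ≈ 4.5000)
h(Y) = 9*√Y/2
220*(-190) + h((-1 + 6) + 4) = 220*(-190) + 9*√((-1 + 6) + 4)/2 = -41800 + 9*√(5 + 4)/2 = -41800 + 9*√9/2 = -41800 + (9/2)*3 = -41800 + 27/2 = -83573/2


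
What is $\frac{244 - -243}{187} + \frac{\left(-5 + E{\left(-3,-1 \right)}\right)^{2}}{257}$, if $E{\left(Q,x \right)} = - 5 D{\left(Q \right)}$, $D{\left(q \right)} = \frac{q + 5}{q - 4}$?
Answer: $\frac{6249666}{2354891} \approx 2.6539$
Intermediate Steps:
$D{\left(q \right)} = \frac{5 + q}{-4 + q}$
$E{\left(Q,x \right)} = - \frac{5 \left(5 + Q\right)}{-4 + Q}$ ($E{\left(Q,x \right)} = - 5 \frac{5 + Q}{-4 + Q} = - \frac{5 \left(5 + Q\right)}{-4 + Q}$)
$\frac{244 - -243}{187} + \frac{\left(-5 + E{\left(-3,-1 \right)}\right)^{2}}{257} = \frac{244 - -243}{187} + \frac{\left(-5 + \frac{5 \left(-5 - -3\right)}{-4 - 3}\right)^{2}}{257} = \left(244 + 243\right) \frac{1}{187} + \left(-5 + \frac{5 \left(-5 + 3\right)}{-7}\right)^{2} \cdot \frac{1}{257} = 487 \cdot \frac{1}{187} + \left(-5 + 5 \left(- \frac{1}{7}\right) \left(-2\right)\right)^{2} \cdot \frac{1}{257} = \frac{487}{187} + \left(-5 + \frac{10}{7}\right)^{2} \cdot \frac{1}{257} = \frac{487}{187} + \left(- \frac{25}{7}\right)^{2} \cdot \frac{1}{257} = \frac{487}{187} + \frac{625}{49} \cdot \frac{1}{257} = \frac{487}{187} + \frac{625}{12593} = \frac{6249666}{2354891}$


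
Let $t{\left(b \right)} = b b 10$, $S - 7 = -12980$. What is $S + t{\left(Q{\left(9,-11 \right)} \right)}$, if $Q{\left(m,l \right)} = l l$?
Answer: $133437$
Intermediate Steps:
$Q{\left(m,l \right)} = l^{2}$
$S = -12973$ ($S = 7 - 12980 = -12973$)
$t{\left(b \right)} = 10 b^{2}$ ($t{\left(b \right)} = b^{2} \cdot 10 = 10 b^{2}$)
$S + t{\left(Q{\left(9,-11 \right)} \right)} = -12973 + 10 \left(\left(-11\right)^{2}\right)^{2} = -12973 + 10 \cdot 121^{2} = -12973 + 10 \cdot 14641 = -12973 + 146410 = 133437$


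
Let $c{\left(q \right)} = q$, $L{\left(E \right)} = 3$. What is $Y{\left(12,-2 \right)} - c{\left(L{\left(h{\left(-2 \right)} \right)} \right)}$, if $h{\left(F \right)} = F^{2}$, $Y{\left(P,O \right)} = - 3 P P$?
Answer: $-435$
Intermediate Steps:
$Y{\left(P,O \right)} = - 3 P^{2}$
$Y{\left(12,-2 \right)} - c{\left(L{\left(h{\left(-2 \right)} \right)} \right)} = - 3 \cdot 12^{2} - 3 = \left(-3\right) 144 - 3 = -432 - 3 = -435$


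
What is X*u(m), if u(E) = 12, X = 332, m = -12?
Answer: 3984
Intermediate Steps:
X*u(m) = 332*12 = 3984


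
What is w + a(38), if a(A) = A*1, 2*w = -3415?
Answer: -3339/2 ≈ -1669.5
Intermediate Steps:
w = -3415/2 (w = (½)*(-3415) = -3415/2 ≈ -1707.5)
a(A) = A
w + a(38) = -3415/2 + 38 = -3339/2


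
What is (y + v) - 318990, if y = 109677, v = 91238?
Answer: -118075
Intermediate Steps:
(y + v) - 318990 = (109677 + 91238) - 318990 = 200915 - 318990 = -118075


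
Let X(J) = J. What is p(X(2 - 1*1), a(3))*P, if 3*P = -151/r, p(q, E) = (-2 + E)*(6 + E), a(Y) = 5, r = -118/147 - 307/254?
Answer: 62018418/75101 ≈ 825.80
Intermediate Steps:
r = -75101/37338 (r = -118*1/147 - 307*1/254 = -118/147 - 307/254 = -75101/37338 ≈ -2.0114)
P = 1879346/75101 (P = (-151/(-75101/37338))/3 = (-151*(-37338/75101))/3 = (⅓)*(5638038/75101) = 1879346/75101 ≈ 25.024)
p(X(2 - 1*1), a(3))*P = (-12 + 5² + 4*5)*(1879346/75101) = (-12 + 25 + 20)*(1879346/75101) = 33*(1879346/75101) = 62018418/75101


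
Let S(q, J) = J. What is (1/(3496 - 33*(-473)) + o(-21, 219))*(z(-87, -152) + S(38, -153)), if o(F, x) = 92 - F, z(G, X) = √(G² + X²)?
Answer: -330306498/19105 + 2158866*√30673/19105 ≈ 2501.5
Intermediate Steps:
(1/(3496 - 33*(-473)) + o(-21, 219))*(z(-87, -152) + S(38, -153)) = (1/(3496 - 33*(-473)) + (92 - 1*(-21)))*(√((-87)² + (-152)²) - 153) = (1/(3496 + 15609) + (92 + 21))*(√(7569 + 23104) - 153) = (1/19105 + 113)*(√30673 - 153) = (1/19105 + 113)*(-153 + √30673) = 2158866*(-153 + √30673)/19105 = -330306498/19105 + 2158866*√30673/19105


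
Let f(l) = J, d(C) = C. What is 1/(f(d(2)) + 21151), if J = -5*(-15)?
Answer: 1/21226 ≈ 4.7112e-5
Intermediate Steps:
J = 75
f(l) = 75
1/(f(d(2)) + 21151) = 1/(75 + 21151) = 1/21226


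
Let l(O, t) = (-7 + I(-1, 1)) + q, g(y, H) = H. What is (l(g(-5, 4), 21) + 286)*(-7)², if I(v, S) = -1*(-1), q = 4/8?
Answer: 27489/2 ≈ 13745.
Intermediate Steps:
q = ½ (q = 4*(⅛) = ½ ≈ 0.50000)
I(v, S) = 1
l(O, t) = -11/2 (l(O, t) = (-7 + 1) + ½ = -6 + ½ = -11/2)
(l(g(-5, 4), 21) + 286)*(-7)² = (-11/2 + 286)*(-7)² = (561/2)*49 = 27489/2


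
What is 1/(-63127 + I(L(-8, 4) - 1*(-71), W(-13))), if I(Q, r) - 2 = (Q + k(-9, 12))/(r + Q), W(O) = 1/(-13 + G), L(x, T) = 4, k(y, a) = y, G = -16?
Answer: -1087/68615918 ≈ -1.5842e-5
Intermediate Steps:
W(O) = -1/29 (W(O) = 1/(-13 - 16) = 1/(-29) = -1/29)
I(Q, r) = 2 + (-9 + Q)/(Q + r) (I(Q, r) = 2 + (Q - 9)/(r + Q) = 2 + (-9 + Q)/(Q + r))
1/(-63127 + I(L(-8, 4) - 1*(-71), W(-13))) = 1/(-63127 + (-9 + 2*(-1/29) + 3*(4 - 1*(-71)))/((4 - 1*(-71)) - 1/29)) = 1/(-63127 + (-9 - 2/29 + 3*(4 + 71))/((4 + 71) - 1/29)) = 1/(-63127 + (-9 - 2/29 + 3*75)/(75 - 1/29)) = 1/(-63127 + (-9 - 2/29 + 225)/(2174/29)) = 1/(-63127 + (29/2174)*(6262/29)) = 1/(-63127 + 3131/1087) = 1/(-68615918/1087) = -1087/68615918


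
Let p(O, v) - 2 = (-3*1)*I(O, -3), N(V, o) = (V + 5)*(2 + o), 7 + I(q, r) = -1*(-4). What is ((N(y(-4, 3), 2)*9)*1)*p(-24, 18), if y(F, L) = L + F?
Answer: 1584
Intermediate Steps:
I(q, r) = -3 (I(q, r) = -7 - 1*(-4) = -7 + 4 = -3)
y(F, L) = F + L
N(V, o) = (2 + o)*(5 + V) (N(V, o) = (5 + V)*(2 + o) = (2 + o)*(5 + V))
p(O, v) = 11 (p(O, v) = 2 - 3*1*(-3) = 2 - 3*(-3) = 2 + 9 = 11)
((N(y(-4, 3), 2)*9)*1)*p(-24, 18) = (((10 + 2*(-4 + 3) + 5*2 + (-4 + 3)*2)*9)*1)*11 = (((10 + 2*(-1) + 10 - 1*2)*9)*1)*11 = (((10 - 2 + 10 - 2)*9)*1)*11 = ((16*9)*1)*11 = (144*1)*11 = 144*11 = 1584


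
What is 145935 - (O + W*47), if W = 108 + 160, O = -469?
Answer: 133808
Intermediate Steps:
W = 268
145935 - (O + W*47) = 145935 - (-469 + 268*47) = 145935 - (-469 + 12596) = 145935 - 1*12127 = 145935 - 12127 = 133808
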